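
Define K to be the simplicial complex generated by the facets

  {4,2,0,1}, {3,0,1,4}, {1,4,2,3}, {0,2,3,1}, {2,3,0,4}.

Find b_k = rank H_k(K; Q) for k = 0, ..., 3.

b_0 = 1, b_1 = 0, b_2 = 0, b_3 = 1.

K has 5 vertices, 10 edges, 10 triangles, 5 3-simplices.
rank ∂_0 = 0, rank ∂_1 = 4 ⇒ b_0 = 5 − 0 − 4 = 1; all invariant factors of ∂_1 are 1 so no torsion. So H_0 ≅ Z.
rank ∂_1 = 4, rank ∂_2 = 6 ⇒ b_1 = 10 − 4 − 6 = 0; all invariant factors of ∂_2 are 1 so no torsion. So H_1 ≅ 0.
rank ∂_2 = 6, rank ∂_3 = 4 ⇒ b_2 = 10 − 6 − 4 = 0; all invariant factors of ∂_3 are 1 so no torsion. So H_2 ≅ 0.
rank ∂_3 = 4, rank ∂_4 = 0 ⇒ b_3 = 5 − 4 − 0 = 1. So H_3 ≅ Z.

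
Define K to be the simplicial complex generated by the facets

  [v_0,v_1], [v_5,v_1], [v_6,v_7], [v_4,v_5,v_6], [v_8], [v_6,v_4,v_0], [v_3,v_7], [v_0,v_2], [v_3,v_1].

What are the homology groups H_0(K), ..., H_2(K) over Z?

H_0 ≅ Z^2,  H_1 ≅ Z^2,  H_2 = 0.

Order the vertices as v_0 < v_1 < v_2 < v_3 < v_4 < v_5 < v_6 < v_7 < v_8. Listing each simplex with vertices in this order, K has dimension 2 with simplices:

  0-simplices (9): [v_0], [v_1], [v_2], [v_3], [v_4], [v_5], [v_6], [v_7], [v_8]
  1-simplices (11): [v_0,v_1], [v_0,v_2], [v_0,v_4], [v_0,v_6], [v_1,v_3], [v_1,v_5], [v_3,v_7], [v_4,v_5], [v_4,v_6], [v_5,v_6], [v_6,v_7]
  2-simplices (2): [v_0,v_4,v_6], [v_4,v_5,v_6]

giving chain groups C_0 ≅ Z^9, C_1 ≅ Z^11, C_2 ≅ Z^2.

∂_1: C_1 → C_0 is given by ∂[p,q] = [q] − [p]. For instance
  ∂[v_1,v_3] = [v_3] − [v_1].
The resulting 9×11 matrix has rank 7, and its Smith normal form has invariant factors (1,1,1,1,1,1,1).

The boundary map ∂_2: C_2 → C_1 sends each 2-simplex [p,q,r] to [q,r] − [p,r] + [p,q]. For instance
  ∂[v_0,v_4,v_6] = [v_4,v_6] − [v_0,v_6] + [v_0,v_4],
  ∂[v_4,v_5,v_6] = [v_5,v_6] − [v_4,v_6] + [v_4,v_5].
The resulting 11×2 matrix has rank 2, and its Smith normal form has invariant factors (1,1).

Computing H_k = (kernel of ∂_k) / (image of ∂_{k+1}):

  H_0: rank C_0 − rank ∂_1 = 9 − 7 = 2, and the invariant factors of ∂_1 are all 1, so H_0 = Z^2.
  H_1: rank ker ∂_1 − rank ∂_2 = (11 − 7) − 2 = 2, and the invariant factors of ∂_2 are all 1, so H_1 = Z^2.
  H_2: rank ker ∂_2 − rank ∂_3 = (2 − 2) − 0 = 0, and there is no ∂_3, so H_2 = 0.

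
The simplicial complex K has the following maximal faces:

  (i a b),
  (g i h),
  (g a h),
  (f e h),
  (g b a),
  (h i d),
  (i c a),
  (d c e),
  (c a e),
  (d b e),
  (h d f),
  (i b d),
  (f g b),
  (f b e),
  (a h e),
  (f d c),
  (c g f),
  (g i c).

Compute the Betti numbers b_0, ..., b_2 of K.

b_0 = 1, b_1 = 1, b_2 = 0.

Order the vertices as a < b < c < d < e < f < g < h < i. Listing each simplex with vertices in this order, K has dimension 2 with simplices:

  0-simplices (9): a, b, c, d, e, f, g, h, i
  1-simplices (27): ab, ac, ae, ag, ah, ai, bd, be, bf, bg, bi, cd, ce, cf, cg, ci, de, df, dh, di, ef, eh, fg, fh, gh, gi, hi
  2-simplices (18): abg, abi, ace, aci, aeh, agh, bde, bdi, bef, bfg, cde, cdf, cfg, cgi, dfh, dhi, efh, ghi

Hence C_0 ≅ Z^9, C_1 ≅ Z^27, C_2 ≅ Z^18.

The boundary map ∂_1: C_1 → C_0 is given by ∂[p,q] = [q] − [p]. For instance
  ∂ag = g − a.
This gives a 9×27 integer matrix of rank 8; reducing to Smith normal form yields diagonal entries (1,1,1,1,1,1,1,1).

∂_2: C_2 → C_1 sends each 2-simplex [p,q,r] to [q,r] − [p,r] + [p,q]. For instance
  ∂cfg = fg − cg + cf,
  ∂cde = de − ce + cd.
The resulting 27×18 matrix has rank 18, and its Smith normal form has invariant factors (1,1,1,1,1,1,1,1,1,1,1,1,1,1,1,1,1,2).

Now H_k = ker ∂_k / im ∂_{k+1}, so:

  H_0: rank C_0 − rank ∂_1 = 9 − 8 = 1, and the invariant factors of ∂_1 are all 1, so H_0 = Z.
  H_1: rank ker ∂_1 − rank ∂_2 = (27 − 8) − 18 = 1, and ∂_2 has invariant factor 2 > 1, so H_1 = Z ⊕ Z/2.
  H_2: rank ker ∂_2 − rank ∂_3 = (18 − 18) − 0 = 0, and there is no ∂_3, so H_2 = 0.

Hence the Betti numbers are b_0 = 1, b_1 = 1, b_2 = 0.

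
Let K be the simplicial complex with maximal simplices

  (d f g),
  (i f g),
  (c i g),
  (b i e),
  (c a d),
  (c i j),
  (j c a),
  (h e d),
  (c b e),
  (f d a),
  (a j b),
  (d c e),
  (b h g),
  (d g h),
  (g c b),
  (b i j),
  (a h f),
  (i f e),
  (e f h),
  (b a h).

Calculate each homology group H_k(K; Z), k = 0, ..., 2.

H_0 ≅ Z,  H_1 ≅ Z ⊕ Z/2,  H_2 = 0.

We work with the vertex ordering a < b < c < d < e < f < g < h < i < j. The simplices of K, each written with vertices in increasing order, are:

  0-simplices (10): a, b, c, d, e, f, g, h, i, j
  1-simplices (30): ab, ac, ad, af, ah, aj, bc, be, bg, bh, bi, bj, cd, ce, cg, ci, cj, de, df, dg, dh, ef, eh, ei, fg, fh, fi, gh, gi, ij
  2-simplices (20): abh, abj, acd, acj, adf, afh, bce, bcg, bei, bgh, bij, cde, cgi, cij, deh, dfg, dgh, efh, efi, fgi

giving chain groups C_0 ≅ Z^10, C_1 ≅ Z^30, C_2 ≅ Z^20.

∂_1: C_1 → C_0 is given by ∂[p,q] = [q] − [p]. For instance
  ∂gh = h − g.
This gives a 10×30 integer matrix of rank 9; reducing to Smith normal form yields diagonal entries (1,1,1,1,1,1,1,1,1).

Boundary ∂_2: C_2 → C_1 acts by ∂[p,q,r] = [q,r] − [p,r] + [p,q]. For instance
  ∂bce = ce − be + bc,
  ∂bij = ij − bj + bi.
This gives a 30×20 integer matrix of rank 20; reducing to Smith normal form yields diagonal entries (1,1,1,1,1,1,1,1,1,1,1,1,1,1,1,1,1,1,1,2).

Reading off H_k = ker ∂_k / im ∂_{k+1}:

  H_0: rank C_0 − rank ∂_1 = 10 − 9 = 1, and the invariant factors of ∂_1 are all 1, so H_0 = Z.
  H_1: rank ker ∂_1 − rank ∂_2 = (30 − 9) − 20 = 1, and ∂_2 has invariant factor 2 > 1, so H_1 = Z ⊕ Z/2.
  H_2: rank ker ∂_2 − rank ∂_3 = (20 − 20) − 0 = 0, and there is no ∂_3, so H_2 = 0.

(K is a triangulation of the Klein bottle.)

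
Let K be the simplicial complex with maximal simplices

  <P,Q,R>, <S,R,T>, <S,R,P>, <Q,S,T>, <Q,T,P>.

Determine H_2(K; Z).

H_2 ≅ 0.

K has 5 vertices, 10 edges, 5 triangles.
rank ∂_2 = 5, rank ∂_3 = 0 ⇒ b_2 = 5 − 5 − 0 = 0. So H_2 ≅ 0.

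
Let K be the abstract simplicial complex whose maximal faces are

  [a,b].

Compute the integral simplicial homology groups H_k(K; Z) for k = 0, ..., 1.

K has 2 vertices, 1 edge.
rank ∂_0 = 0, rank ∂_1 = 1 ⇒ b_0 = 2 − 0 − 1 = 1; all invariant factors of ∂_1 are 1 so no torsion. So H_0 = Z.
rank ∂_1 = 1, rank ∂_2 = 0 ⇒ b_1 = 1 − 1 − 0 = 0. So H_1 = 0.

H_0 = Z,  H_1 = 0.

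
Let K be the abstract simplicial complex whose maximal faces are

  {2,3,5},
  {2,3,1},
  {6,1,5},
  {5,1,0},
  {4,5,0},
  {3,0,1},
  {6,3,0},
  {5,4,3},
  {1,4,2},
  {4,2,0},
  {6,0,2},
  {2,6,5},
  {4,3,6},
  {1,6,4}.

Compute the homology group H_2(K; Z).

K has 7 vertices, 21 edges, 14 triangles.
rank ∂_2 = 13, rank ∂_3 = 0 ⇒ b_2 = 14 − 13 − 0 = 1. So H_2 ≅ Z.

H_2 = Z.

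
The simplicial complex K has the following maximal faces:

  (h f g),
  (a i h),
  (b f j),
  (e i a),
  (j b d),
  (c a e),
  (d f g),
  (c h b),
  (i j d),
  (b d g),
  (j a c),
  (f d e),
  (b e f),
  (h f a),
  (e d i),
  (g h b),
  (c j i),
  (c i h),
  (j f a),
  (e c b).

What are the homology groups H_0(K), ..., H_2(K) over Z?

Take the total order a < b < c < d < e < f < g < h < i < j on the vertex set. Then K (dimension 2) consists of the simplices:

  0-simplices (10): a, b, c, d, e, f, g, h, i, j
  1-simplices (30): ac, ae, af, ah, ai, aj, bc, bd, be, bf, bg, bh, bj, ce, ch, ci, cj, de, df, dg, di, dj, ef, ei, fg, fh, fj, gh, hi, ij
  2-simplices (20): ace, acj, aei, afh, afj, ahi, bce, bch, bdg, bdj, bef, bfj, bgh, chi, cij, def, dei, dfg, dij, fgh

Hence C_0 ≅ Z^10, C_1 ≅ Z^30, C_2 ≅ Z^20.

Boundary ∂_1: C_1 → C_0 maps an edge to its endpoints' difference, ∂[p,q] = q − p.
The resulting 10×30 matrix has rank 9, and its Smith normal form has invariant factors (1,1,1,1,1,1,1,1,1).

∂_2: C_2 → C_1 maps a triangle to the signed sum of its edges. For instance
  ∂bef = ef − bf + be,
  ∂cij = ij − cj + ci.
The resulting 30×20 matrix has rank 20, and its Smith normal form has invariant factors (1,1,1,1,1,1,1,1,1,1,1,1,1,1,1,1,1,1,1,2).

Now H_k = ker ∂_k / im ∂_{k+1}, so:

  H_0: rank C_0 − rank ∂_1 = 10 − 9 = 1, and the invariant factors of ∂_1 are all 1, so H_0 = Z.
  H_1: rank ker ∂_1 − rank ∂_2 = (30 − 9) − 20 = 1, and ∂_2 has invariant factor 2 > 1, so H_1 = Z ⊕ Z/2.
  H_2: rank ker ∂_2 − rank ∂_3 = (20 − 20) − 0 = 0, and there is no ∂_3, so H_2 = 0.

As a check, the Euler characteristic is 10 − 30 + 20 = 0, which agrees with 1 − 1 + 0 = 0.

H_0 ≅ Z,  H_1 ≅ Z ⊕ Z/2,  H_2 = 0.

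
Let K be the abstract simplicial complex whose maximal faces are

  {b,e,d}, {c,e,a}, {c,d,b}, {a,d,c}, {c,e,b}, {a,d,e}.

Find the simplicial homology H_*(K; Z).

H_0 = Z,  H_1 = 0,  H_2 = Z.

K has 5 vertices, 9 edges, 6 triangles.
rank ∂_0 = 0, rank ∂_1 = 4 ⇒ b_0 = 5 − 0 − 4 = 1; all invariant factors of ∂_1 are 1 so no torsion. So H_0 ≅ Z.
rank ∂_1 = 4, rank ∂_2 = 5 ⇒ b_1 = 9 − 4 − 5 = 0; all invariant factors of ∂_2 are 1 so no torsion. So H_1 ≅ 0.
rank ∂_2 = 5, rank ∂_3 = 0 ⇒ b_2 = 6 − 5 − 0 = 1. So H_2 ≅ Z.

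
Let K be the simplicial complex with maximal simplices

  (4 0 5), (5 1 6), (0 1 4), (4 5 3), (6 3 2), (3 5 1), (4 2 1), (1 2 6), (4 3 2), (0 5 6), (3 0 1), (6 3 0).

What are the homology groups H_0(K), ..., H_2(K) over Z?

Order the vertices as 0 < 1 < 2 < 3 < 4 < 5 < 6. Listing each simplex with vertices in this order, K has dimension 2 with simplices:

  0-simplices (7): [0], [1], [2], [3], [4], [5], [6]
  1-simplices (18): [0,1], [0,3], [0,4], [0,5], [0,6], [1,2], [1,3], [1,4], [1,5], [1,6], [2,3], [2,4], [2,6], [3,4], [3,5], [3,6], [4,5], [5,6]
  2-simplices (12): [0,1,3], [0,1,4], [0,3,6], [0,4,5], [0,5,6], [1,2,4], [1,2,6], [1,3,5], [1,5,6], [2,3,4], [2,3,6], [3,4,5]

so the chain groups are C_0 ≅ Z^7, C_1 ≅ Z^18, C_2 ≅ Z^12.

∂_1: C_1 → C_0 is given by ∂[p,q] = [q] − [p]. For instance
  ∂[1,4] = [4] − [1].
As a 7×18 matrix over Z this has rank 6, with invariant factors (1,1,1,1,1,1).

The boundary map ∂_2: C_2 → C_1 acts by ∂[p,q,r] = [q,r] − [p,r] + [p,q]. For instance
  ∂[1,5,6] = [5,6] − [1,6] + [1,5],
  ∂[1,3,5] = [3,5] − [1,5] + [1,3].
The resulting 18×12 matrix has rank 12, and its Smith normal form has invariant factors (1,1,1,1,1,1,1,1,1,1,1,2).

From H_k ≅ ker(∂_k) / im(∂_{k+1}) we obtain:

  H_0: rank C_0 − rank ∂_1 = 7 − 6 = 1, and the invariant factors of ∂_1 are all 1, so H_0 ≅ Z.
  H_1: rank ker ∂_1 − rank ∂_2 = (18 − 6) − 12 = 0, and ∂_2 has invariant factor 2 > 1, so H_1 ≅ Z/2Z.
  H_2: rank ker ∂_2 − rank ∂_3 = (12 − 12) − 0 = 0, and there is no ∂_3, so H_2 ≅ 0.

As a check, the Euler characteristic is 7 − 18 + 12 = 1, which agrees with 1 − 0 + 0 = 1.

H_0 ≅ Z,  H_1 ≅ Z/2Z,  H_2 = 0.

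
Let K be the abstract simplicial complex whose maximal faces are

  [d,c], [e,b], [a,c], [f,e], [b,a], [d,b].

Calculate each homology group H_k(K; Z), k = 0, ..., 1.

Order the vertices as a < b < c < d < e < f. Listing each simplex with vertices in this order, K has dimension 1 with simplices:

  0-simplices (6): a, b, c, d, e, f
  1-simplices (6): ab, ac, bd, be, cd, ef

giving chain groups C_0 ≅ Z^6, C_1 ≅ Z^6.

Boundary ∂_1: C_1 → C_0 is given by ∂[p,q] = [q] − [p]. For instance
  ∂cd = d − c.
The resulting 6×6 matrix has rank 5, and its Smith normal form has invariant factors (1,1,1,1,1).

Now H_k = ker ∂_k / im ∂_{k+1}, so:

  H_0: rank C_0 − rank ∂_1 = 6 − 5 = 1, and the invariant factors of ∂_1 are all 1, so H_0 = Z.
  H_1: rank ker ∂_1 − rank ∂_2 = (6 − 5) − 0 = 1, and there is no ∂_2, so H_1 = Z.

As a check, the Euler characteristic is 6 − 6 = 0, which agrees with 1 − 1 = 0.

H_0 = Z,  H_1 = Z.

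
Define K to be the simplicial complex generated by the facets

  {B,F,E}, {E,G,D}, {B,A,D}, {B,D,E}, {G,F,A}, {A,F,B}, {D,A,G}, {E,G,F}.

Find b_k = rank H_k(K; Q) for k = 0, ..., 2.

b_0 = 1, b_1 = 0, b_2 = 1.

We work with the vertex ordering A < B < D < E < F < G. The simplices of K, each written with vertices in increasing order, are:

  0-simplices (6): A, B, D, E, F, G
  1-simplices (12): AB, AD, AF, AG, BD, BE, BF, DE, DG, EF, EG, FG
  2-simplices (8): ABD, ABF, ADG, AFG, BDE, BEF, DEG, EFG

Hence C_0 ≅ Z^6, C_1 ≅ Z^12, C_2 ≅ Z^8.

Boundary ∂_1: C_1 → C_0 maps an edge to its endpoints' difference, ∂[p,q] = q − p.
This gives a 6×12 integer matrix of rank 5; reducing to Smith normal form yields diagonal entries (1,1,1,1,1).

Boundary ∂_2: C_2 → C_1 maps a triangle to the signed sum of its edges. For instance
  ∂DEG = EG − DG + DE,
  ∂EFG = FG − EG + EF.
The 12×8 boundary matrix has rank 7 and Smith normal form diag(1,1,1,1,1,1,1).

Reading off H_k = ker ∂_k / im ∂_{k+1}:

  H_0: rank C_0 − rank ∂_1 = 6 − 5 = 1, and the invariant factors of ∂_1 are all 1, so H_0 = Z.
  H_1: rank ker ∂_1 − rank ∂_2 = (12 − 5) − 7 = 0, and the invariant factors of ∂_2 are all 1, so H_1 = 0.
  H_2: rank ker ∂_2 − rank ∂_3 = (8 − 7) − 0 = 1, and there is no ∂_3, so H_2 = Z.

As a check, the Euler characteristic is 6 − 12 + 8 = 2, which agrees with 1 − 0 + 1 = 2.

Hence the Betti numbers are b_0 = 1, b_1 = 0, b_2 = 1.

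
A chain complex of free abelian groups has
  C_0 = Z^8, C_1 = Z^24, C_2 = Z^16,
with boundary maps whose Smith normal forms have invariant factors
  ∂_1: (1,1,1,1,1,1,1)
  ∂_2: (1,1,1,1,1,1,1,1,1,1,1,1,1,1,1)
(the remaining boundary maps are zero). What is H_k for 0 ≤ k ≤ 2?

H_0: b_0 = 8 − 0 − 7 = 1; torsion from ∂_1 factors > 1: none. So H_0 ≅ Z.
H_1: b_1 = 24 − 7 − 15 = 2; torsion from ∂_2 factors > 1: none. So H_1 ≅ Z^2.
H_2: b_2 = 16 − 15 − 0 = 1; torsion from ∂_3 factors > 1: none. So H_2 ≅ Z.

H_0 ≅ Z,  H_1 ≅ Z^2,  H_2 ≅ Z.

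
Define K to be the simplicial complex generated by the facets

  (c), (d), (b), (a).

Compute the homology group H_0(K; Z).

H_0 = Z^4.

Order the vertices as a < b < c < d. Listing each simplex with vertices in this order, K has dimension 0 with simplices:

  0-simplices (4): a, b, c, d

Hence C_0 ≅ Z^4.

Reading off H_k = ker ∂_k / im ∂_{k+1}:

  H_0: rank C_0 − rank ∂_1 = 4 − 0 = 4, and there is no ∂_1, so H_0 = Z^4.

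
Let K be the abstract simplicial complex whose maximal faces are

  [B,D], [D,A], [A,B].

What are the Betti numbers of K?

b_0 = 1, b_1 = 1.

Take the total order A < B < D on the vertex set. Then K (dimension 1) consists of the simplices:

  0-simplices (3): A, B, D
  1-simplices (3): AB, AD, BD

giving chain groups C_0 ≅ Z^3, C_1 ≅ Z^3.

∂_1: C_1 → C_0 is given by ∂[p,q] = [q] − [p]. For instance
  ∂BD = D − B.
This gives a 3×3 integer matrix of rank 2; reducing to Smith normal form yields diagonal entries (1,1).

Computing H_k = (kernel of ∂_k) / (image of ∂_{k+1}):

  H_0: rank C_0 − rank ∂_1 = 3 − 2 = 1, and the invariant factors of ∂_1 are all 1, so H_0 = Z.
  H_1: rank ker ∂_1 − rank ∂_2 = (3 − 2) − 0 = 1, and there is no ∂_2, so H_1 = Z.

Hence the Betti numbers are b_0 = 1, b_1 = 1.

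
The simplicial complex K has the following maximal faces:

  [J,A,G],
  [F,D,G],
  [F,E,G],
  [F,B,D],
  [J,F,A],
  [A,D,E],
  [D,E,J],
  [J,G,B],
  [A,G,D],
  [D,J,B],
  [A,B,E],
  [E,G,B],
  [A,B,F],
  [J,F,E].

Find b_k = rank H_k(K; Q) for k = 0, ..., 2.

Take the total order A < B < D < E < F < G < J on the vertex set. Then K (dimension 2) consists of the simplices:

  0-simplices (7): A, B, D, E, F, G, J
  1-simplices (21): AB, AD, AE, AF, AG, AJ, BD, BE, BF, BG, BJ, DE, DF, DG, DJ, EF, EG, EJ, FG, FJ, GJ
  2-simplices (14): ABE, ABF, ADE, ADG, AFJ, AGJ, BDF, BDJ, BEG, BGJ, DEJ, DFG, EFG, EFJ

so the chain groups are C_0 ≅ Z^7, C_1 ≅ Z^21, C_2 ≅ Z^14.

The boundary map ∂_1: C_1 → C_0 sends each edge [p,q] (with p < q) to q − p. For instance
  ∂EG = G − E.
The 7×21 boundary matrix has rank 6 and Smith normal form diag(1,1,1,1,1,1).

∂_2: C_2 → C_1 acts by ∂[p,q,r] = [q,r] − [p,r] + [p,q]. For instance
  ∂BDF = DF − BF + BD,
  ∂ADG = DG − AG + AD.
The 21×14 boundary matrix has rank 13 and Smith normal form diag(1,1,1,1,1,1,1,1,1,1,1,1,1).

Reading off H_k = ker ∂_k / im ∂_{k+1}:

  H_0: rank C_0 − rank ∂_1 = 7 − 6 = 1, and the invariant factors of ∂_1 are all 1, so H_0 ≅ Z.
  H_1: rank ker ∂_1 − rank ∂_2 = (21 − 6) − 13 = 2, and the invariant factors of ∂_2 are all 1, so H_1 ≅ Z^2.
  H_2: rank ker ∂_2 − rank ∂_3 = (14 − 13) − 0 = 1, and there is no ∂_3, so H_2 ≅ Z.

As a check, the Euler characteristic is 7 − 21 + 14 = 0, which agrees with 1 − 2 + 1 = 0.
(K is a triangulation of the torus T^2.)

Hence the Betti numbers are b_0 = 1, b_1 = 2, b_2 = 1.

b_0 = 1, b_1 = 2, b_2 = 1.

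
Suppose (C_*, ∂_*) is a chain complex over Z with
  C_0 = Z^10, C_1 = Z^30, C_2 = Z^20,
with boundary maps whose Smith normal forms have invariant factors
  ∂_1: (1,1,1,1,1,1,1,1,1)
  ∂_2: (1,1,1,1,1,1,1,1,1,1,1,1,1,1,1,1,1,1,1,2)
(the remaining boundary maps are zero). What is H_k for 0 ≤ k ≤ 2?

H_0 ≅ Z,  H_1 ≅ Z ⊕ Z/2Z,  H_2 = 0.

H_0: b_0 = 10 − 0 − 9 = 1; torsion from ∂_1 factors > 1: none. So H_0 ≅ Z.
H_1: b_1 = 30 − 9 − 20 = 1; torsion from ∂_2 factors > 1: [2]. So H_1 ≅ Z ⊕ Z/2Z.
H_2: b_2 = 20 − 20 − 0 = 0; torsion from ∂_3 factors > 1: none. So H_2 ≅ 0.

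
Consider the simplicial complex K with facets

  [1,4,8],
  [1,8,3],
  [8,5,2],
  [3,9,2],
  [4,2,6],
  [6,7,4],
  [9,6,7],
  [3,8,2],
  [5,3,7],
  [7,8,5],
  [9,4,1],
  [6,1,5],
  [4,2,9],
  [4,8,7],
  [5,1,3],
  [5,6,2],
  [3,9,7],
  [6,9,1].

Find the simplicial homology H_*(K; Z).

H_0 ≅ Z,  H_1 ≅ Z ⊕ Z/2Z,  H_2 = 0.

We work with the vertex ordering 1 < 2 < 3 < 4 < 5 < 6 < 7 < 8 < 9. The simplices of K, each written with vertices in increasing order, are:

  0-simplices (9): [1], [2], [3], [4], [5], [6], [7], [8], [9]
  1-simplices (27): (27 of them)
  2-simplices (18): [1,3,5], [1,3,8], [1,4,8], [1,4,9], [1,5,6], [1,6,9], [2,3,8], [2,3,9], [2,4,6], [2,4,9], [2,5,6], [2,5,8], [3,5,7], [3,7,9], [4,6,7], [4,7,8], [5,7,8], [6,7,9]

Hence C_0 ≅ Z^9, C_1 ≅ Z^27, C_2 ≅ Z^18.

Boundary ∂_1: C_1 → C_0 maps an edge to its endpoints' difference, ∂[p,q] = q − p.
The resulting 9×27 matrix has rank 8, and its Smith normal form has invariant factors (1,1,1,1,1,1,1,1).

∂_2: C_2 → C_1 maps a triangle to the signed sum of its edges. For instance
  ∂[2,5,8] = [5,8] − [2,8] + [2,5],
  ∂[2,4,6] = [4,6] − [2,6] + [2,4].
The resulting 27×18 matrix has rank 18, and its Smith normal form has invariant factors (1,1,1,1,1,1,1,1,1,1,1,1,1,1,1,1,1,2).

Reading off H_k = ker ∂_k / im ∂_{k+1}:

  H_0: rank C_0 − rank ∂_1 = 9 − 8 = 1, and the invariant factors of ∂_1 are all 1, so H_0 ≅ Z.
  H_1: rank ker ∂_1 − rank ∂_2 = (27 − 8) − 18 = 1, and ∂_2 has invariant factor 2 > 1, so H_1 ≅ Z ⊕ Z/2Z.
  H_2: rank ker ∂_2 − rank ∂_3 = (18 − 18) − 0 = 0, and there is no ∂_3, so H_2 ≅ 0.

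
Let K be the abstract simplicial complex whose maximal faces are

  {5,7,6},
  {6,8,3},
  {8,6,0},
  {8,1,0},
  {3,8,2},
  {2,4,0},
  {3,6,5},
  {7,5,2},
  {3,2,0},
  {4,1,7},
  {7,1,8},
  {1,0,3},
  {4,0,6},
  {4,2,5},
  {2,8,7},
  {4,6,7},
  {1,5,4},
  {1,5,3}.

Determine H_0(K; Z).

Order the vertices as 0 < 1 < 2 < 3 < 4 < 5 < 6 < 7 < 8. Listing each simplex with vertices in this order, K has dimension 2 with simplices:

  0-simplices (9): [0], [1], [2], [3], [4], [5], [6], [7], [8]
  1-simplices (27): (27 of them)
  2-simplices (18): [0,1,3], [0,1,8], [0,2,3], [0,2,4], [0,4,6], [0,6,8], [1,3,5], [1,4,5], [1,4,7], [1,7,8], [2,3,8], [2,4,5], [2,5,7], [2,7,8], [3,5,6], [3,6,8], [4,6,7], [5,6,7]

giving chain groups C_0 ≅ Z^9, C_1 ≅ Z^27, C_2 ≅ Z^18.

∂_1: C_1 → C_0 is given by ∂[p,q] = [q] − [p].
This gives a 9×27 integer matrix of rank 8; reducing to Smith normal form yields diagonal entries (1,1,1,1,1,1,1,1).

∂_2: C_2 → C_1 acts by ∂[p,q,r] = [q,r] − [p,r] + [p,q]. For instance
  ∂[3,5,6] = [5,6] − [3,6] + [3,5],
  ∂[1,4,7] = [4,7] − [1,7] + [1,4].
This gives a 27×18 integer matrix of rank 18; reducing to Smith normal form yields diagonal entries (1,1,1,1,1,1,1,1,1,1,1,1,1,1,1,1,1,2).

Computing H_k = (kernel of ∂_k) / (image of ∂_{k+1}):

  H_0: rank C_0 − rank ∂_1 = 9 − 8 = 1, and the invariant factors of ∂_1 are all 1, so H_0 ≅ Z.

(K is a triangulation of the Klein bottle.)

H_0 = Z.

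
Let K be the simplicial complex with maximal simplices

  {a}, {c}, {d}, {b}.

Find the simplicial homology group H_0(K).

Order the vertices as a < b < c < d. Listing each simplex with vertices in this order, K has dimension 0 with simplices:

  0-simplices (4): a, b, c, d

so the chain groups are C_0 ≅ Z^4.

Now H_k = ker ∂_k / im ∂_{k+1}, so:

  H_0: rank C_0 − rank ∂_1 = 4 − 0 = 4, and there is no ∂_1, so H_0 ≅ Z^4.

H_0 = Z^4.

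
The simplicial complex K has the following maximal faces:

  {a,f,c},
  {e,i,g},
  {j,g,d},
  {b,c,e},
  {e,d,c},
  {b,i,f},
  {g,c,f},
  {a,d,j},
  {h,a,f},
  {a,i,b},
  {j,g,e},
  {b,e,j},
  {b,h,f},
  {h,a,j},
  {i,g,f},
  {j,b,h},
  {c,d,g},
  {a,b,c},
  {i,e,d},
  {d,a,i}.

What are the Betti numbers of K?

b_0 = 1, b_1 = 1, b_2 = 0.

K has 10 vertices, 30 edges, 20 triangles.
rank ∂_0 = 0, rank ∂_1 = 9 ⇒ b_0 = 10 − 0 − 9 = 1; all invariant factors of ∂_1 are 1 so no torsion. So H_0 ≅ Z.
rank ∂_1 = 9, rank ∂_2 = 20 ⇒ b_1 = 30 − 9 − 20 = 1; ∂_2 has invariant factor(s) [2] giving torsion. So H_1 ≅ Z ⊕ Z/2.
rank ∂_2 = 20, rank ∂_3 = 0 ⇒ b_2 = 20 − 20 − 0 = 0. So H_2 ≅ 0.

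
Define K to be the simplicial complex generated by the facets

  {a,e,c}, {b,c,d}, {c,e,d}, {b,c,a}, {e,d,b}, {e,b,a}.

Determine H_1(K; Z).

H_1 ≅ 0.

Order the vertices as a < b < c < d < e. Listing each simplex with vertices in this order, K has dimension 2 with simplices:

  0-simplices (5): a, b, c, d, e
  1-simplices (9): ab, ac, ae, bc, bd, be, cd, ce, de
  2-simplices (6): abc, abe, ace, bcd, bde, cde

giving chain groups C_0 ≅ Z^5, C_1 ≅ Z^9, C_2 ≅ Z^6.

The boundary map ∂_1: C_1 → C_0 is given by ∂[p,q] = [q] − [p]. For instance
  ∂cd = d − c.
The 5×9 boundary matrix has rank 4 and Smith normal form diag(1,1,1,1).

∂_2: C_2 → C_1 acts by ∂[p,q,r] = [q,r] − [p,r] + [p,q]. For instance
  ∂ace = ce − ae + ac,
  ∂bde = de − be + bd.
As a 9×6 matrix over Z this has rank 5, with invariant factors (1,1,1,1,1).

Computing H_k = (kernel of ∂_k) / (image of ∂_{k+1}):

  H_1: rank ker ∂_1 − rank ∂_2 = (9 − 4) − 5 = 0, and the invariant factors of ∂_2 are all 1, so H_1 = 0.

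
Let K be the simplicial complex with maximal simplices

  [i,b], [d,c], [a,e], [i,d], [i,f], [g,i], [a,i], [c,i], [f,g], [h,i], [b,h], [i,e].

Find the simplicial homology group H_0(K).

H_0 ≅ Z.

We work with the vertex ordering a < b < c < d < e < f < g < h < i. The simplices of K, each written with vertices in increasing order, are:

  0-simplices (9): a, b, c, d, e, f, g, h, i
  1-simplices (12): ae, ai, bh, bi, cd, ci, di, ei, fg, fi, gi, hi

giving chain groups C_0 ≅ Z^9, C_1 ≅ Z^12.

The boundary map ∂_1: C_1 → C_0 sends each edge [p,q] (with p < q) to q − p. For instance
  ∂ci = i − c.
The resulting 9×12 matrix has rank 8, and its Smith normal form has invariant factors (1,1,1,1,1,1,1,1).

Reading off H_k = ker ∂_k / im ∂_{k+1}:

  H_0: rank C_0 − rank ∂_1 = 9 − 8 = 1, and the invariant factors of ∂_1 are all 1, so H_0 ≅ Z.

(K is a triangulation of a wedge of 4 circles.)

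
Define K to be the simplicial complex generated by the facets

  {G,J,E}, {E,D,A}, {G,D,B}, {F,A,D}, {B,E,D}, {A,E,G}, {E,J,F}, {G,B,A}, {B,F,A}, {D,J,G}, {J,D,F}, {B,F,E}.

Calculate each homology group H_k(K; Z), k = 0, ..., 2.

Fix the vertex order A < B < D < E < F < G < J and write every simplex with vertices in increasing order. Then dim K = 2 and the simplices of K are:

  0-simplices (7): A, B, D, E, F, G, J
  1-simplices (18): AB, AD, AE, AF, AG, BD, BE, BF, BG, DE, DF, DG, DJ, EF, EG, EJ, FJ, GJ
  2-simplices (12): ABF, ABG, ADE, ADF, AEG, BDE, BDG, BEF, DFJ, DGJ, EFJ, EGJ

Hence C_0 ≅ Z^7, C_1 ≅ Z^18, C_2 ≅ Z^12.

∂_1: C_1 → C_0 is given by ∂[p,q] = [q] − [p].
This gives a 7×18 integer matrix of rank 6; reducing to Smith normal form yields diagonal entries (1,1,1,1,1,1).

The boundary map ∂_2: C_2 → C_1 acts by ∂[p,q,r] = [q,r] − [p,r] + [p,q]. For instance
  ∂ABG = BG − AG + AB,
  ∂BDG = DG − BG + BD.
As a 18×12 matrix over Z this has rank 12, with invariant factors (1,1,1,1,1,1,1,1,1,1,1,2).

Reading off H_k = ker ∂_k / im ∂_{k+1}:

  H_0: rank C_0 − rank ∂_1 = 7 − 6 = 1, and the invariant factors of ∂_1 are all 1, so H_0 ≅ Z.
  H_1: rank ker ∂_1 − rank ∂_2 = (18 − 6) − 12 = 0, and ∂_2 has invariant factor 2 > 1, so H_1 ≅ Z/2Z.
  H_2: rank ker ∂_2 − rank ∂_3 = (12 − 12) − 0 = 0, and there is no ∂_3, so H_2 ≅ 0.

As a check, the Euler characteristic is 7 − 18 + 12 = 1, which agrees with 1 − 0 + 0 = 1.

H_0 = Z,  H_1 = Z/2Z,  H_2 = 0.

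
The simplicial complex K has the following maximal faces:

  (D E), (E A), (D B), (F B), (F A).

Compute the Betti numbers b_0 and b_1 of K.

b_0 = 1, b_1 = 1.

Fix the vertex order A < B < D < E < F and write every simplex with vertices in increasing order. Then dim K = 1 and the simplices of K are:

  0-simplices (5): A, B, D, E, F
  1-simplices (5): AE, AF, BD, BF, DE

giving chain groups C_0 ≅ Z^5, C_1 ≅ Z^5.

The boundary map ∂_1: C_1 → C_0 sends each edge [p,q] (with p < q) to q − p.
The 5×5 boundary matrix has rank 4 and Smith normal form diag(1,1,1,1).

Computing H_k = (kernel of ∂_k) / (image of ∂_{k+1}):

  H_0: rank C_0 − rank ∂_1 = 5 − 4 = 1, and the invariant factors of ∂_1 are all 1, so H_0 = Z.
  H_1: rank ker ∂_1 − rank ∂_2 = (5 − 4) − 0 = 1, and there is no ∂_2, so H_1 = Z.

As a check, the Euler characteristic is 5 − 5 = 0, which agrees with 1 − 1 = 0.

Hence the Betti numbers are b_0 = 1, b_1 = 1.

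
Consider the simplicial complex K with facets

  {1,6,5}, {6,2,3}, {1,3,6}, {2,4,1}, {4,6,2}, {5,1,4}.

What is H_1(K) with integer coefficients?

Order the vertices as 1 < 2 < 3 < 4 < 5 < 6. Listing each simplex with vertices in this order, K has dimension 2 with simplices:

  0-simplices (6): [1], [2], [3], [4], [5], [6]
  1-simplices (12): [1,2], [1,3], [1,4], [1,5], [1,6], [2,3], [2,4], [2,6], [3,6], [4,5], [4,6], [5,6]
  2-simplices (6): [1,2,4], [1,3,6], [1,4,5], [1,5,6], [2,3,6], [2,4,6]

Hence C_0 ≅ Z^6, C_1 ≅ Z^12, C_2 ≅ Z^6.

∂_1: C_1 → C_0 is given by ∂[p,q] = [q] − [p].
This gives a 6×12 integer matrix of rank 5; reducing to Smith normal form yields diagonal entries (1,1,1,1,1).

∂_2: C_2 → C_1 sends each 2-simplex [p,q,r] to [q,r] − [p,r] + [p,q]. For instance
  ∂[1,2,4] = [2,4] − [1,4] + [1,2],
  ∂[2,4,6] = [4,6] − [2,6] + [2,4].
As a 12×6 matrix over Z this has rank 6, with invariant factors (1,1,1,1,1,1).

Computing H_k = (kernel of ∂_k) / (image of ∂_{k+1}):

  H_1: rank ker ∂_1 − rank ∂_2 = (12 − 5) − 6 = 1, and the invariant factors of ∂_2 are all 1, so H_1 ≅ Z.

H_1 ≅ Z.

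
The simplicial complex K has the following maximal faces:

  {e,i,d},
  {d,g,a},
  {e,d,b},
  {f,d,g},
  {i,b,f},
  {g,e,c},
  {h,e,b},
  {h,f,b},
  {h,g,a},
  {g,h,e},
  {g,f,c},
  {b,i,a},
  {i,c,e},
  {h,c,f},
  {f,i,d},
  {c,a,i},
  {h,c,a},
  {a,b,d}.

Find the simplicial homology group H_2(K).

Fix the vertex order a < b < c < d < e < f < g < h < i and write every simplex with vertices in increasing order. Then dim K = 2 and the simplices of K are:

  0-simplices (9): a, b, c, d, e, f, g, h, i
  1-simplices (27): ab, ac, ad, ag, ah, ai, bd, be, bf, bh, bi, ce, cf, cg, ch, ci, de, df, dg, di, eg, eh, ei, fg, fh, fi, gh
  2-simplices (18): abd, abi, ach, aci, adg, agh, bde, beh, bfh, bfi, ceg, cei, cfg, cfh, dei, dfg, dfi, egh

Hence C_0 ≅ Z^9, C_1 ≅ Z^27, C_2 ≅ Z^18.

Boundary ∂_1: C_1 → C_0 sends each edge [p,q] (with p < q) to q − p.
The 9×27 boundary matrix has rank 8 and Smith normal form diag(1,1,1,1,1,1,1,1).

The boundary map ∂_2: C_2 → C_1 acts by ∂[p,q,r] = [q,r] − [p,r] + [p,q]. For instance
  ∂adg = dg − ag + ad,
  ∂ach = ch − ah + ac.
The resulting 27×18 matrix has rank 18, and its Smith normal form has invariant factors (1,1,1,1,1,1,1,1,1,1,1,1,1,1,1,1,1,2).

From H_k ≅ ker(∂_k) / im(∂_{k+1}) we obtain:

  H_2: rank ker ∂_2 − rank ∂_3 = (18 − 18) − 0 = 0, and there is no ∂_3, so H_2 = 0.

(K is a triangulation of the Klein bottle.)

H_2 = 0.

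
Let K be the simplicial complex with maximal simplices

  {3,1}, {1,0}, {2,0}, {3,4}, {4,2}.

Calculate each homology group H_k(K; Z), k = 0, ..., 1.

H_0 = Z,  H_1 = Z.

Fix the vertex order 0 < 1 < 2 < 3 < 4 and write every simplex with vertices in increasing order. Then dim K = 1 and the simplices of K are:

  0-simplices (5): [0], [1], [2], [3], [4]
  1-simplices (5): [0,1], [0,2], [1,3], [2,4], [3,4]

giving chain groups C_0 ≅ Z^5, C_1 ≅ Z^5.

The boundary map ∂_1: C_1 → C_0 is given by ∂[p,q] = [q] − [p]. For instance
  ∂[1,3] = [3] − [1].
This gives a 5×5 integer matrix of rank 4; reducing to Smith normal form yields diagonal entries (1,1,1,1).

Reading off H_k = ker ∂_k / im ∂_{k+1}:

  H_0: rank C_0 − rank ∂_1 = 5 − 4 = 1, and the invariant factors of ∂_1 are all 1, so H_0 = Z.
  H_1: rank ker ∂_1 − rank ∂_2 = (5 − 4) − 0 = 1, and there is no ∂_2, so H_1 = Z.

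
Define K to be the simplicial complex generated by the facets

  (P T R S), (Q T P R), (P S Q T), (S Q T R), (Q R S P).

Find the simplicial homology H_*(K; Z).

H_0 ≅ Z,  H_1 = 0,  H_2 = 0,  H_3 ≅ Z.

Take the total order P < Q < R < S < T on the vertex set. Then K (dimension 3) consists of the simplices:

  0-simplices (5): P, Q, R, S, T
  1-simplices (10): PQ, PR, PS, PT, QR, QS, QT, RS, RT, ST
  2-simplices (10): PQR, PQS, PQT, PRS, PRT, PST, QRS, QRT, QST, RST
  3-simplices (5): PQRS, PQRT, PQST, PRST, QRST

giving chain groups C_0 ≅ Z^5, C_1 ≅ Z^10, C_2 ≅ Z^10, C_3 ≅ Z^5.

∂_1: C_1 → C_0 sends each edge [p,q] (with p < q) to q − p.
As a 5×10 matrix over Z this has rank 4, with invariant factors (1,1,1,1).

∂_2: C_2 → C_1 sends each 2-simplex [p,q,r] to [q,r] − [p,r] + [p,q]. For instance
  ∂PQS = QS − PS + PQ,
  ∂QRS = RS − QS + QR.
The 10×10 boundary matrix has rank 6 and Smith normal form diag(1,1,1,1,1,1).

∂_3: C_3 → C_2 sends each 3-simplex σ to the alternating sum Σ_i (−1)^i (σ with its i-th vertex removed). For instance
  ∂PQST = QST − PST + PQT − PQS,
  ∂PQRT = QRT − PRT + PQT − PQR.
The resulting 10×5 matrix has rank 4, and its Smith normal form has invariant factors (1,1,1,1).

Now H_k = ker ∂_k / im ∂_{k+1}, so:

  H_0: rank C_0 − rank ∂_1 = 5 − 4 = 1, and the invariant factors of ∂_1 are all 1, so H_0 ≅ Z.
  H_1: rank ker ∂_1 − rank ∂_2 = (10 − 4) − 6 = 0, and the invariant factors of ∂_2 are all 1, so H_1 ≅ 0.
  H_2: rank ker ∂_2 − rank ∂_3 = (10 − 6) − 4 = 0, and the invariant factors of ∂_3 are all 1, so H_2 ≅ 0.
  H_3: rank ker ∂_3 − rank ∂_4 = (5 − 4) − 0 = 1, and there is no ∂_4, so H_3 ≅ Z.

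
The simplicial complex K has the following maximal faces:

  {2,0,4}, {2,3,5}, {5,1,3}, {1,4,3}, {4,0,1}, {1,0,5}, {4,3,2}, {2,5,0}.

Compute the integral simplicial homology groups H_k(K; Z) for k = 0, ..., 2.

H_0 ≅ Z,  H_1 = 0,  H_2 ≅ Z.

Fix the vertex order 0 < 1 < 2 < 3 < 4 < 5 and write every simplex with vertices in increasing order. Then dim K = 2 and the simplices of K are:

  0-simplices (6): [0], [1], [2], [3], [4], [5]
  1-simplices (12): [0,1], [0,2], [0,4], [0,5], [1,3], [1,4], [1,5], [2,3], [2,4], [2,5], [3,4], [3,5]
  2-simplices (8): [0,1,4], [0,1,5], [0,2,4], [0,2,5], [1,3,4], [1,3,5], [2,3,4], [2,3,5]

Hence C_0 ≅ Z^6, C_1 ≅ Z^12, C_2 ≅ Z^8.

Boundary ∂_1: C_1 → C_0 sends each edge [p,q] (with p < q) to q − p. For instance
  ∂[3,4] = [4] − [3].
This gives a 6×12 integer matrix of rank 5; reducing to Smith normal form yields diagonal entries (1,1,1,1,1).

Boundary ∂_2: C_2 → C_1 sends each 2-simplex [p,q,r] to [q,r] − [p,r] + [p,q]. For instance
  ∂[2,3,5] = [3,5] − [2,5] + [2,3],
  ∂[0,1,4] = [1,4] − [0,4] + [0,1].
The 12×8 boundary matrix has rank 7 and Smith normal form diag(1,1,1,1,1,1,1).

From H_k ≅ ker(∂_k) / im(∂_{k+1}) we obtain:

  H_0: rank C_0 − rank ∂_1 = 6 − 5 = 1, and the invariant factors of ∂_1 are all 1, so H_0 ≅ Z.
  H_1: rank ker ∂_1 − rank ∂_2 = (12 − 5) − 7 = 0, and the invariant factors of ∂_2 are all 1, so H_1 ≅ 0.
  H_2: rank ker ∂_2 − rank ∂_3 = (8 − 7) − 0 = 1, and there is no ∂_3, so H_2 ≅ Z.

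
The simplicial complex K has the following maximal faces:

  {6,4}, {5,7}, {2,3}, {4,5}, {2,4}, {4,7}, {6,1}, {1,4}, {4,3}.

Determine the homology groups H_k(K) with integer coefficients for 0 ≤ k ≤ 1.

We work with the vertex ordering 1 < 2 < 3 < 4 < 5 < 6 < 7. The simplices of K, each written with vertices in increasing order, are:

  0-simplices (7): [1], [2], [3], [4], [5], [6], [7]
  1-simplices (9): [1,4], [1,6], [2,3], [2,4], [3,4], [4,5], [4,6], [4,7], [5,7]

Hence C_0 ≅ Z^7, C_1 ≅ Z^9.

The boundary map ∂_1: C_1 → C_0 is given by ∂[p,q] = [q] − [p]. For instance
  ∂[4,5] = [5] − [4].
The 7×9 boundary matrix has rank 6 and Smith normal form diag(1,1,1,1,1,1).

From H_k ≅ ker(∂_k) / im(∂_{k+1}) we obtain:

  H_0: rank C_0 − rank ∂_1 = 7 − 6 = 1, and the invariant factors of ∂_1 are all 1, so H_0 ≅ Z.
  H_1: rank ker ∂_1 − rank ∂_2 = (9 − 6) − 0 = 3, and there is no ∂_2, so H_1 ≅ Z^3.

H_0 ≅ Z,  H_1 ≅ Z^3.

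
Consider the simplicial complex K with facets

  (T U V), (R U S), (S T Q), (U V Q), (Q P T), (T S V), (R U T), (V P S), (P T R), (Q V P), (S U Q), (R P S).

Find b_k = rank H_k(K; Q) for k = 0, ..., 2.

b_0 = 1, b_1 = 0, b_2 = 0.

Fix the vertex order P < Q < R < S < T < U < V and write every simplex with vertices in increasing order. Then dim K = 2 and the simplices of K are:

  0-simplices (7): P, Q, R, S, T, U, V
  1-simplices (18): PQ, PR, PS, PT, PV, QS, QT, QU, QV, RS, RT, RU, ST, SU, SV, TU, TV, UV
  2-simplices (12): PQT, PQV, PRS, PRT, PSV, QST, QSU, QUV, RSU, RTU, STV, TUV

so the chain groups are C_0 ≅ Z^7, C_1 ≅ Z^18, C_2 ≅ Z^12.

∂_1: C_1 → C_0 is given by ∂[p,q] = [q] − [p]. For instance
  ∂RT = T − R.
The 7×18 boundary matrix has rank 6 and Smith normal form diag(1,1,1,1,1,1).

Boundary ∂_2: C_2 → C_1 acts by ∂[p,q,r] = [q,r] − [p,r] + [p,q]. For instance
  ∂RTU = TU − RU + RT,
  ∂PQT = QT − PT + PQ.
The resulting 18×12 matrix has rank 12, and its Smith normal form has invariant factors (1,1,1,1,1,1,1,1,1,1,1,2).

From H_k ≅ ker(∂_k) / im(∂_{k+1}) we obtain:

  H_0: rank C_0 − rank ∂_1 = 7 − 6 = 1, and the invariant factors of ∂_1 are all 1, so H_0 = Z.
  H_1: rank ker ∂_1 − rank ∂_2 = (18 − 6) − 12 = 0, and ∂_2 has invariant factor 2 > 1, so H_1 = Z_2.
  H_2: rank ker ∂_2 − rank ∂_3 = (12 − 12) − 0 = 0, and there is no ∂_3, so H_2 = 0.

As a check, the Euler characteristic is 7 − 18 + 12 = 1, which agrees with 1 − 0 + 0 = 1.

Hence the Betti numbers are b_0 = 1, b_1 = 0, b_2 = 0.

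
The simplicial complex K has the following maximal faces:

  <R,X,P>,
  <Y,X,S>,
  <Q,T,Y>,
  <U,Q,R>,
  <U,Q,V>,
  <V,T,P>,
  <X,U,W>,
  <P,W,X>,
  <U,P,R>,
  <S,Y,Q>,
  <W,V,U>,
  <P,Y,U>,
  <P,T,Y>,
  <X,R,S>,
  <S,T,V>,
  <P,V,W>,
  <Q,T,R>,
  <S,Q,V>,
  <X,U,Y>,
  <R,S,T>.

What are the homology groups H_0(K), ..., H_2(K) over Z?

Order the vertices as P < Q < R < S < T < U < V < W < X < Y. Listing each simplex with vertices in this order, K has dimension 2 with simplices:

  0-simplices (10): P, Q, R, S, T, U, V, W, X, Y
  1-simplices (30): PR, PT, PU, PV, PW, PX, PY, QR, QS, QT, QU, QV, QY, RS, RT, RU, RX, ST, SV, SX, SY, TV, TY, UV, UW, UX, UY, VW, WX, XY
  2-simplices (20): PRU, PRX, PTV, PTY, PUY, PVW, PWX, QRT, QRU, QSV, QSY, QTY, QUV, RST, RSX, STV, SXY, UVW, UWX, UXY

so the chain groups are C_0 ≅ Z^10, C_1 ≅ Z^30, C_2 ≅ Z^20.

∂_1: C_1 → C_0 maps an edge to its endpoints' difference, ∂[p,q] = q − p. For instance
  ∂PW = W − P.
As a 10×30 matrix over Z this has rank 9, with invariant factors (1,1,1,1,1,1,1,1,1).

Boundary ∂_2: C_2 → C_1 maps a triangle to the signed sum of its edges. For instance
  ∂QRU = RU − QU + QR,
  ∂STV = TV − SV + ST.
As a 30×20 matrix over Z this has rank 20, with invariant factors (1,1,1,1,1,1,1,1,1,1,1,1,1,1,1,1,1,1,1,2).

Reading off H_k = ker ∂_k / im ∂_{k+1}:

  H_0: rank C_0 − rank ∂_1 = 10 − 9 = 1, and the invariant factors of ∂_1 are all 1, so H_0 ≅ Z.
  H_1: rank ker ∂_1 − rank ∂_2 = (30 − 9) − 20 = 1, and ∂_2 has invariant factor 2 > 1, so H_1 ≅ Z ⊕ Z_2.
  H_2: rank ker ∂_2 − rank ∂_3 = (20 − 20) − 0 = 0, and there is no ∂_3, so H_2 ≅ 0.

As a check, the Euler characteristic is 10 − 30 + 20 = 0, which agrees with 1 − 1 + 0 = 0.

H_0 = Z,  H_1 = Z ⊕ Z_2,  H_2 = 0.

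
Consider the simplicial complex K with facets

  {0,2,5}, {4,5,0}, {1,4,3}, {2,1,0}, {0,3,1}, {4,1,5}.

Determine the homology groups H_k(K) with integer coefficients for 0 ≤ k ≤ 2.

H_0 = Z,  H_1 = Z,  H_2 = 0.

Take the total order 0 < 1 < 2 < 3 < 4 < 5 on the vertex set. Then K (dimension 2) consists of the simplices:

  0-simplices (6): [0], [1], [2], [3], [4], [5]
  1-simplices (12): [0,1], [0,2], [0,3], [0,4], [0,5], [1,2], [1,3], [1,4], [1,5], [2,5], [3,4], [4,5]
  2-simplices (6): [0,1,2], [0,1,3], [0,2,5], [0,4,5], [1,3,4], [1,4,5]

so the chain groups are C_0 ≅ Z^6, C_1 ≅ Z^12, C_2 ≅ Z^6.

Boundary ∂_1: C_1 → C_0 sends each edge [p,q] (with p < q) to q − p. For instance
  ∂[0,3] = [3] − [0].
As a 6×12 matrix over Z this has rank 5, with invariant factors (1,1,1,1,1).

∂_2: C_2 → C_1 maps a triangle to the signed sum of its edges. For instance
  ∂[1,4,5] = [4,5] − [1,5] + [1,4],
  ∂[0,4,5] = [4,5] − [0,5] + [0,4].
The 12×6 boundary matrix has rank 6 and Smith normal form diag(1,1,1,1,1,1).

From H_k ≅ ker(∂_k) / im(∂_{k+1}) we obtain:

  H_0: rank C_0 − rank ∂_1 = 6 − 5 = 1, and the invariant factors of ∂_1 are all 1, so H_0 = Z.
  H_1: rank ker ∂_1 − rank ∂_2 = (12 − 5) − 6 = 1, and the invariant factors of ∂_2 are all 1, so H_1 = Z.
  H_2: rank ker ∂_2 − rank ∂_3 = (6 − 6) − 0 = 0, and there is no ∂_3, so H_2 = 0.

(K is a triangulation of the cylinder S^1 x I.)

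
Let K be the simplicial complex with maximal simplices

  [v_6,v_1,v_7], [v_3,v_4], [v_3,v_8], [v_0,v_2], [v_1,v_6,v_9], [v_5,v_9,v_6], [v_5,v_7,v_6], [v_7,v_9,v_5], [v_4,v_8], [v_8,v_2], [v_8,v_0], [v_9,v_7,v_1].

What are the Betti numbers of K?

b_0 = 2, b_1 = 2, b_2 = 1.

K has 10 vertices, 15 edges, 6 triangles.
rank ∂_0 = 0, rank ∂_1 = 8 ⇒ b_0 = 10 − 0 − 8 = 2; all invariant factors of ∂_1 are 1 so no torsion. So H_0 ≅ Z^2.
rank ∂_1 = 8, rank ∂_2 = 5 ⇒ b_1 = 15 − 8 − 5 = 2; all invariant factors of ∂_2 are 1 so no torsion. So H_1 ≅ Z^2.
rank ∂_2 = 5, rank ∂_3 = 0 ⇒ b_2 = 6 − 5 − 0 = 1. So H_2 ≅ Z.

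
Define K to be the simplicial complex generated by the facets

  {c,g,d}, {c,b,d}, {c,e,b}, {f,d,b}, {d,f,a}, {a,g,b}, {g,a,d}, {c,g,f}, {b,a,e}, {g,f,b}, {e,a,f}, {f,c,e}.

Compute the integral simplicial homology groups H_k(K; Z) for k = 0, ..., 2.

Fix the vertex order a < b < c < d < e < f < g and write every simplex with vertices in increasing order. Then dim K = 2 and the simplices of K are:

  0-simplices (7): a, b, c, d, e, f, g
  1-simplices (18): ab, ad, ae, af, ag, bc, bd, be, bf, bg, cd, ce, cf, cg, df, dg, ef, fg
  2-simplices (12): abe, abg, adf, adg, aef, bcd, bce, bdf, bfg, cdg, cef, cfg

so the chain groups are C_0 ≅ Z^7, C_1 ≅ Z^18, C_2 ≅ Z^12.

The boundary map ∂_1: C_1 → C_0 maps an edge to its endpoints' difference, ∂[p,q] = q − p. For instance
  ∂af = f − a.
The 7×18 boundary matrix has rank 6 and Smith normal form diag(1,1,1,1,1,1).

∂_2: C_2 → C_1 acts by ∂[p,q,r] = [q,r] − [p,r] + [p,q]. For instance
  ∂bce = ce − be + bc,
  ∂abe = be − ae + ab.
The resulting 18×12 matrix has rank 12, and its Smith normal form has invariant factors (1,1,1,1,1,1,1,1,1,1,1,2).

Reading off H_k = ker ∂_k / im ∂_{k+1}:

  H_0: rank C_0 − rank ∂_1 = 7 − 6 = 1, and the invariant factors of ∂_1 are all 1, so H_0 ≅ Z.
  H_1: rank ker ∂_1 − rank ∂_2 = (18 − 6) − 12 = 0, and ∂_2 has invariant factor 2 > 1, so H_1 ≅ Z/2Z.
  H_2: rank ker ∂_2 − rank ∂_3 = (12 − 12) − 0 = 0, and there is no ∂_3, so H_2 ≅ 0.

(K is a triangulation of the real projective plane RP^2.)

H_0 = Z,  H_1 = Z/2Z,  H_2 = 0.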